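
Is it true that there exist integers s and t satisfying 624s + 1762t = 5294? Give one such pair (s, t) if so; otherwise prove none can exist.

s = 689, t = -241

gcd(624, 1762) = 2, and 2 divides 5294, so integer solutions exist.
Dividing through by 2 reduces the equation to 312s + 881t = 2647.
Run the Euclidean algorithm on 881 and 312: 881 = 2·312 + 257, 312 = 1·257 + 55, 257 = 4·55 + 37, 55 = 1·37 + 18, 37 = 2·18 + 1, 18 = 18·1 + 0.
Working back up the chain: 1 = 37 − 2·18 = 37 − 2·(55 − 1·37) = −2·55 + 3·37 = −2·55 + 3·(257 − 4·55) = 3·257 − 14·55 = 3·257 − 14·(312 − 1·257) = −14·312 + 17·257 = −14·312 + 17·(881 − 2·312) = 17·881 − 48·312. So 312·(-48) + 881·17 = 1.
Scaling by 2647 gives the particular solution (s, t) = (-127056, 44999).
Shifting by a multiple of (881, −312) keeps it a solution: s = -127056 + 145·881 = 689, t = 44999 − 145·312 = -241.
Indeed 624·689 + 1762·(-241) = 429936 − 424642 = 5294.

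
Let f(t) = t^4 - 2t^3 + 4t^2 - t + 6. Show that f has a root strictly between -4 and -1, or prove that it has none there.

f(-4) = 458 and f(-1) = 14, both positive, so a sign-change argument is unavailable; we show f keeps this sign on the whole interval.
Substitute t = -1 − u, where 0 < u < 3 on the interval. Expanding, f(-1 − u) = u^4 + 6u^3 + 16u^2 + 19u + 14.
All 5 nonzero coefficients of this polynomial in u are positive; hence for u > 0 the value is a sum of positive terms (the constant 14 among them).
Therefore f(t) > 0 throughout (-4, -1), and f has no zero there.

No.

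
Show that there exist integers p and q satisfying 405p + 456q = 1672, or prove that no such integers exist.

Both 405 and 456 are divisible by gcd(405, 456) = 3, hence so is any combination 405p + 456q.
However 1672 leaves remainder 1 on division by 3.
Hence no integers p, q satisfy the equation.

No such integers exist.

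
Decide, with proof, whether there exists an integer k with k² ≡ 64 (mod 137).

k = 8

Take k = 8. Then 8² = 64, and since 0 ≤ 64 < 137 this is already reduced: 8² ≡ 64 (mod 137).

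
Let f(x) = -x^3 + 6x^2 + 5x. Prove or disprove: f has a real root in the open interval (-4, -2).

No.

f(-4) = 140 and f(-2) = 22, both positive, so a sign-change argument is unavailable; we show f keeps this sign on the whole interval.
Substitute x = -2 − u, where 0 < u < 2 on the interval. Expanding, f(-2 − u) = u^3 + 12u^2 + 31u + 22.
All 4 nonzero coefficients of this polynomial in u are positive; hence for u > 0 the value is a sum of positive terms (the constant 22 among them).
Therefore f(x) > 0 throughout (-4, -2), and f has no zero there.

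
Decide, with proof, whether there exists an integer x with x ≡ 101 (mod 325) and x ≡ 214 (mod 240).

No such integer exists.

Reduce both congruences modulo 5, which divides 325 and 240: they say x ≡ 101 (mod 5) and x ≡ 214 (mod 5).
However 101 ≡ 1 and 214 ≡ 4 (mod 5), and 1 ≠ 4.
Therefore no such x exists.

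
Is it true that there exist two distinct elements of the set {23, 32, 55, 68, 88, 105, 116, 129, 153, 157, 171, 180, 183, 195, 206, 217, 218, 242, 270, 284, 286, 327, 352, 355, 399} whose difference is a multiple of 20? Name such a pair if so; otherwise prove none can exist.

23 and 183 are such a pair.

Both 23 and 183 leave remainder 3 on division by 20; their difference 160 = 8·20 is a multiple of 20.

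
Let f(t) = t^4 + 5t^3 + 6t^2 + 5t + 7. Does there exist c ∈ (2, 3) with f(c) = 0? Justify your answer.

No such root exists.

The endpoint values f(2) = 97 and f(3) = 292 are both positive. Claim: f(t) > 0 for every t in (2, 3).
Shift to the endpoint 2: with t = 2 + u (0 < u < 1), one computes f(2 + u) = u^4 + 13u^3 + 60u^2 + 121u + 97.
The nonzero coefficients here are all positive, so for u > 0 every term is positive (or zero), and the constant term 97 is strictly positive.
Therefore f(t) > 0 throughout (2, 3), and f has no zero there.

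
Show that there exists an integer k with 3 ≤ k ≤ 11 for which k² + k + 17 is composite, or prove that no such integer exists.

The values for k = 3, 4, …, 11 are 29, 37, 47, 59, 73, 89, 107, 127, 149, and each of these is prime.
So no value in the range makes the expression composite.

No, no such integer k in that range exists.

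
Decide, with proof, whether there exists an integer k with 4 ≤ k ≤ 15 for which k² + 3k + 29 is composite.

k = 7

At k = 7: 7² + 3·7 + 29 = 99 = 3·33, which is composite.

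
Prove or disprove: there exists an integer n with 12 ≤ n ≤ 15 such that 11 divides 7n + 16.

For n = 12, 13, 14 the values 100, 107, 114 are not multiples of 11. n = 15 works, since 7·15 + 16 = 121 = 11·11.

n = 15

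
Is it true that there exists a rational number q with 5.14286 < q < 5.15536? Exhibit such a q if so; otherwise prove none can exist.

q = 67/13

Look for a denominator N such that an integer falls strictly between N·5.14286 and N·5.15536. N = 13 works: 13·5.14286 = 66.85718 < 67 < 67.01968 = 13·5.15536.
Dividing back, 5.14286 < 67/13 < 5.15536, and 67/13 is rational.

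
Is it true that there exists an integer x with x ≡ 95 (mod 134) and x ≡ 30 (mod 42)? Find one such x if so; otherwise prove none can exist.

Reduce both congruences modulo 2, which divides 134 and 42: they say x ≡ 95 (mod 2) and x ≡ 30 (mod 2).
But 95 mod 2 = 1 while 30 mod 2 = 0, a contradiction.
Therefore no such x exists.

There is no such integer.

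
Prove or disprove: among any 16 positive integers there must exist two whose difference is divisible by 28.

No; for instance {91, 92, 93, 94, 95, 96, 97, 98, 99, 100, 101, 102, 103, 104, 105, 106} is a counterexample.

Consider the 16 integers 91, 92, …, 106. They lie in distinct residue classes modulo 28, since 16 ≤ 28.
Any two of them differ by at most 15 < 28 and by at least 1, so no difference is a multiple of 28.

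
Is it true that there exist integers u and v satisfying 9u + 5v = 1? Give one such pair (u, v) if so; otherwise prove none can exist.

Since gcd(9, 5) = 1, every integer is an integer combination of 9 and 5.
Euclidean algorithm: 9 = 1·5 + 4, 5 = 1·4 + 1, 4 = 4·1 + 0.
Unwinding: 1 = 5 − 1·4 = 5 − (9 − 1·5) = −9 + 2·5, i.e. 9·(-1) + 5·2 = 1.
So (u, v) = (-1, 2) is a solution.
Shifting by a multiple of (5, −9) keeps it a solution: u = -1 + 1·5 = 4, v = 2 − 1·9 = -7.
Check: 9·4 + 5·(-7) = 36 − 35 = 1. ✓

u = 4, v = -7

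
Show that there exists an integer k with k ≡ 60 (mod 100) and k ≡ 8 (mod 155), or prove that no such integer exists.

Reduce both congruences modulo 5, which divides 100 and 155: they say k ≡ 60 (mod 5) and k ≡ 8 (mod 5).
However 60 ≡ 0 and 8 ≡ 3 (mod 5), and 0 ≠ 3.
So no integer satisfies both congruences.

There is no such integer.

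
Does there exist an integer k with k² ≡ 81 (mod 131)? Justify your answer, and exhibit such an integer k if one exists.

Take k = 9. Then 9² = 81, and since 0 ≤ 81 < 131 this is already reduced: 9² ≡ 81 (mod 131).

k = 9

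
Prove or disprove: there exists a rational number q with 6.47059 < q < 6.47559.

Look for a denominator N such that an integer falls strictly between N·6.47059 and N·6.47559. N = 19 works: 19·6.47059 = 122.94121 < 123 < 123.03621 = 19·6.47559.
Dividing back, 6.47059 < 123/19 < 6.47559, and 123/19 is rational.

q = 123/19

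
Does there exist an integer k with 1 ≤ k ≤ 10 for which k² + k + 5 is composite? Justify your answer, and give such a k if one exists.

At k = 10: 10² + 10 + 5 = 115 = 5·23, which is composite.

k = 10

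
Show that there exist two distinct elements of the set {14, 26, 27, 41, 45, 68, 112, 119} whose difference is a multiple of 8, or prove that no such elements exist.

Reduce each element modulo 8: 14↦6, 26↦2, 27↦3, 41↦1, 45↦5, 68↦4, 112↦0, 119↦7.
No residue repeats among the 8 elements, so no pair has difference ≡ 0 (mod 8).

No, no such pair exists.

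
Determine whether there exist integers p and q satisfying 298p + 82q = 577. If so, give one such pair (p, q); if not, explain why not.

No such integers exist.

Any value of 298p + 82q is a multiple of gcd(298, 82) = 2.
However 577 leaves remainder 1 on division by 2.
Therefore 298p + 82q = 577 has no solution in integers.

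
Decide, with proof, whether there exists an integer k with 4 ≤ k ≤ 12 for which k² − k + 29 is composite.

k = 5

At k = 5: 5² − 5 + 29 = 49 = 7·7, which is composite.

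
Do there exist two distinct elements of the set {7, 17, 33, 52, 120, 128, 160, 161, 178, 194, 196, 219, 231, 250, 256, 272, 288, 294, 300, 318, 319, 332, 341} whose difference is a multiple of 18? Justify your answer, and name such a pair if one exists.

Both 17 and 161 leave remainder 17 on division by 18; their difference 144 = 8·18 is a multiple of 18.

Yes: 17 and 161.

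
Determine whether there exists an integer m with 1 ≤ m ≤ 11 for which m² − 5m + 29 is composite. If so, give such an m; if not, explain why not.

m = 11

At m = 11: 11² − 5·11 + 29 = 95 = 5·19, which is composite.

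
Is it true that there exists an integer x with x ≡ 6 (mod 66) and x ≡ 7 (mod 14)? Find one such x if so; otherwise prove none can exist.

Both moduli are multiples of 2 = gcd(66, 14), so any solution would satisfy x ≡ 6 and x ≡ 7 modulo 2 simultaneously.
But 6 mod 2 = 0 while 7 mod 2 = 1, a contradiction.
Hence the system has no solution.

There is no such integer.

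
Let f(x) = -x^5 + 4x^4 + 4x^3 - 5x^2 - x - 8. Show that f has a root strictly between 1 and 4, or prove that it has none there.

f(1) = -7 and f(4) = 164, which have opposite signs.
Since f is a polynomial it is continuous on [1, 4].
By the Intermediate Value Theorem, f takes the value 0 somewhere in the open interval.

Yes, f has a root in the interval.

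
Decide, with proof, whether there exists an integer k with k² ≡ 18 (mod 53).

There is no such integer.

53 is prime, so by Euler's criterion 18 is a square mod 53 iff 18^((53−1)/2) = 18^26 ≡ 1 (mod 53).
Squaring successively (mod 53): 18^2 = 324 ≡ 6; 18^4 ≡ 6² = 36 ≡ 36; 18^8 ≡ 36² = 1296 ≡ 24; 18^16 ≡ 24² = 576 ≡ 46.
Since 26 = 16 + 8 + 2, 18^26 ≡ 46 · 24 · 6; multiplying out mod 53: 46·24 = 1104 ≡ 44, then 44·6 = 264 ≡ 52. Thus 18^26 ≡ 52 ≡ −1 (mod 53).
The value −1 means 18 is a non-residue modulo 53, so k² ≡ 18 (mod 53) is impossible.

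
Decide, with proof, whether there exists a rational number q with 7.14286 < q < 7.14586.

q = 343/48

Look for a denominator N such that an integer falls strictly between N·7.14286 and N·7.14586. N = 48 works: 48·7.14286 = 342.85728 < 343 < 343.00128 = 48·7.14586.
Hence 343/48 is a rational number with 7.14286 < 343/48 < 7.14586.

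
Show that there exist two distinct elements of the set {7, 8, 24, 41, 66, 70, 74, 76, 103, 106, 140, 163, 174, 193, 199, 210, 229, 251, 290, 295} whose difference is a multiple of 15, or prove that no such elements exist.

24 mod 15 = 9 and 174 mod 15 = 9, so 174 − 24 = 150 = 10·15.

The pair (24, 174) works.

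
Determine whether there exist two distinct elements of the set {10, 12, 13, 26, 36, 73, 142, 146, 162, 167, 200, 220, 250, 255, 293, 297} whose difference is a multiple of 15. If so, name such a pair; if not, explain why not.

The pair (10, 220) works.

10 mod 15 = 10 and 220 mod 15 = 10, so 220 − 10 = 210 = 14·15.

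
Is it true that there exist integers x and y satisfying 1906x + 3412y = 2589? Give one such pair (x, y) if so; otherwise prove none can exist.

gcd(1906, 3412) = 2, so every integer of the form 1906x + 3412y is a multiple of 2.
But 2589 = 2·1294 + 1, so 2 ∤ 2589.
Hence no integers x, y satisfy the equation.

No, no such integers exist.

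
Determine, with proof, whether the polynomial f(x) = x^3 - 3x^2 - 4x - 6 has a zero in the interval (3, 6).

Yes, f has a root in the interval.

f(3) = -18 and f(6) = 78, which have opposite signs.
Since f is a polynomial it is continuous on [3, 6].
By the Intermediate Value Theorem, f takes the value 0 somewhere in the open interval.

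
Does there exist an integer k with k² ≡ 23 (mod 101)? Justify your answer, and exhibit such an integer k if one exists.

k = 86

k = 86 works: 86² = 7396, and 7396 − 23 = 7373 = 73·101.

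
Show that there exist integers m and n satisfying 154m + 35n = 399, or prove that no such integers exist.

m = 1, n = 7

Every value of 154m + 35n is a multiple of gcd(154, 35) = 7; since 7 ∣ 399, solutions exist.
Dividing through by 7 reduces the equation to 22m + 5n = 57.
Dividing repeatedly: 22 = 4·5 + 2, 5 = 2·2 + 1, 2 = 2·1 + 0.
Working back up the chain: 1 = 5 − 2·2 = 5 − 2·(22 − 4·5) = −2·22 + 9·5. So 22·(-2) + 5·9 = 1.
Times 57: 22·(-114) + 5·513 = 57, so (-114, 513) solves it.
The general solution is m = -114 + 5k, n = 513 − 22k; taking k = 23 gives the smaller pair m = 1, n = 7.
Indeed 154·1 + 35·7 = 154 + 245 = 399.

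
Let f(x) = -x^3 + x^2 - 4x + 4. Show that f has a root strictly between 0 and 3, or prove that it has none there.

Such a root exists.

f(0) = 4 and f(3) = -26, which have opposite signs.
As a polynomial, f is continuous on every closed interval.
By the Intermediate Value Theorem, f takes the value 0 somewhere in the open interval.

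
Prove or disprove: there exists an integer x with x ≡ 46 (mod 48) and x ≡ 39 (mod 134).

No such integer exists.

gcd(48, 134) = 2. If x ≡ 46 (mod 48) and x ≡ 39 (mod 134), then x ≡ 46 (mod 2) and x ≡ 39 (mod 2).
But 46 mod 2 = 0 while 39 mod 2 = 1, a contradiction.
So no integer satisfies both congruences.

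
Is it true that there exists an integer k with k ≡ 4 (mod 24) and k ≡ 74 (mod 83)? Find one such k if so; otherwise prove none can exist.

Since 24 and 83 share no common factor, CRT says the pair of congruences has a solution (unique mod 1992).
Any solution of the first congruence is k = 4 + 24t; substituting into the second, 24t ≡ 74 − 4 ≡ 70 (mod 83).
To invert 24 modulo 83: 83 = 3·24 + 11, 24 = 2·11 + 2, 11 = 5·2 + 1, 2 = 2·1 + 0, and unwinding, 1 = 11 − 5·2 = 11 − 5·(24 − 2·11) = −5·24 + 11·11 = −5·24 + 11·(83 − 3·24) = 11·83 − 38·24. Thus 24⁻¹ ≡ -38 ≡ 45 (mod 83).
Therefore t ≡ 45·70 = 3150 ≡ 79 (mod 83).
Taking t = 79 gives k = 4 + 24·79 = 1900.
Check: 1900 mod 24 = 4, 1900 mod 83 = 74. ✓

k = 1900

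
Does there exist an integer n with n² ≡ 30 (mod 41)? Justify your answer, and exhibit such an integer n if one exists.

No such integer exists.

Apply Euler's criterion with the prime 41: 30 is a quadratic residue iff 30^20 ≡ 1 (mod 41), and a non-residue iff it is ≡ −1.
Repeated squaring mod 41: 30^2 = 900 ≡ 39; 30^4 ≡ 39² = 1521 ≡ 4; 30^8 ≡ 4² = 16 ≡ 16; 30^16 ≡ 16² = 256 ≡ 10.
Since 20 = 16 + 4, 30^20 ≡ 10 · 4; multiplying out mod 41: 10·4 = 40 ≡ 40. Thus 30^20 ≡ 40 ≡ −1 (mod 41).
The value −1 means 30 is a non-residue modulo 41, so n² ≡ 30 (mod 41) is impossible.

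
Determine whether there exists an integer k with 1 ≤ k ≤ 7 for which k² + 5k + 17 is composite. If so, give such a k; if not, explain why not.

The values for k = 1, 2, …, 7 are 23, 31, 41, 53, 67, 83, 101, and each of these is prime.
So no value in the range makes the expression composite.

No such integer k in that range exists.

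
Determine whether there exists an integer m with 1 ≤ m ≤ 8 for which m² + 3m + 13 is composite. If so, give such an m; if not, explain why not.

No, no such integer m in that range exists.

The values for m = 1, 2, …, 8 are 17, 23, 31, 41, 53, 67, 83, 101, and each of these is prime.
So no value in the range makes the expression composite.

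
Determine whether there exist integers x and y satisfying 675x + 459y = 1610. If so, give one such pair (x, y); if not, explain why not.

There are no such integers.

gcd(675, 459) = 27, so every integer of the form 675x + 459y is a multiple of 27.
But 1610 is not a multiple of 27 (it leaves remainder 17).
Hence no integers x, y satisfy the equation.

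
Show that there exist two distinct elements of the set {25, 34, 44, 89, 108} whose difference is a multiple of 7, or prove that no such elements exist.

No, no such pair exists.

Two integers differ by a multiple of 7 exactly when they have the same residue mod 7. The residues are 25↦4, 34↦6, 44↦2, 89↦5, 108↦3.
All 5 residues are distinct, so no two elements differ by a multiple of 7.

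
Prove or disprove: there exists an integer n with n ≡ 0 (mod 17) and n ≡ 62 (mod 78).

gcd(17, 78) = 1, so the Chinese Remainder Theorem guarantees exactly one residue class mod 1326 satisfying both.
Any solution of the first congruence is n = 0 + 17t; substituting into the second, 17t ≡ 62 − 0 ≡ 62 (mod 78).
Invert 17 mod 78 by the Euclidean algorithm: 78 = 4·17 + 10, 17 = 1·10 + 7, 10 = 1·7 + 3, 7 = 2·3 + 1, 3 = 3·1 + 0; back-substituting, 1 = 7 − 2·3 = 7 − 2·(10 − 1·7) = −2·10 + 3·7 = −2·10 + 3·(17 − 1·10) = 3·17 − 5·10 = 3·17 − 5·(78 − 4·17) = −5·78 + 23·17. Hence 17·23 ≡ 1, so 17⁻¹ ≡ 23 (mod 78).
Multiplying by 23: t ≡ 23·62 = 1426 ≡ 22 (mod 78).
With t = 22: n = 0 + 17·22 = 374.
Check: 374 mod 17 = 0, 374 mod 78 = 62. ✓

n = 374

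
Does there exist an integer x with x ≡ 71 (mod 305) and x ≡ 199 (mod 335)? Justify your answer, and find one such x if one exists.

gcd(305, 335) = 5. If x ≡ 71 (mod 305) and x ≡ 199 (mod 335), then x ≡ 71 (mod 5) and x ≡ 199 (mod 5).
But 71 mod 5 = 1 while 199 mod 5 = 4, a contradiction.
Hence the system has no solution.

No such integer exists.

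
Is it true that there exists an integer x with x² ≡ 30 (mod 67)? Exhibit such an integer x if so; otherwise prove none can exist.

67 is prime, so by Euler's criterion 30 is a square mod 67 iff 30^((67−1)/2) = 30^33 ≡ 1 (mod 67).
Repeated squaring mod 67: 30^2 = 900 ≡ 29; 30^4 ≡ 29² = 841 ≡ 37; 30^8 ≡ 37² = 1369 ≡ 29; 30^16 ≡ 29² = 841 ≡ 37; 30^32 ≡ 37² = 1369 ≡ 29.
Since 33 = 32 + 1, 30^33 ≡ 29 · 30; multiplying out mod 67: 29·30 = 870 ≡ 66. Thus 30^33 ≡ 66 ≡ −1 (mod 67).
By Euler's criterion 30 is a quadratic non-residue mod 67: no x satisfies x² ≡ 30 (mod 67).

No, no such integer exists.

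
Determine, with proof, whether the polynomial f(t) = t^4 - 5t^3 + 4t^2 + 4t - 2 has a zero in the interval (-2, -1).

f(-2) = 62 and f(-1) = 4, both positive, so a sign-change argument is unavailable; we show f keeps this sign on the whole interval.
Substitute t = -1 − u, where 0 < u < 1 on the interval. Expanding, f(-1 − u) = u^4 + 9u^3 + 25u^2 + 23u + 4.
All 5 nonzero coefficients of this polynomial in u are positive; hence for u > 0 the value is a sum of positive terms (the constant 4 among them).
So f is strictly positive on (-2, -1); no root exists in the interval.

No.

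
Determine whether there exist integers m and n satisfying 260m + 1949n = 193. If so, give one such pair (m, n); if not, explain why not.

m = 473, n = -63

260 and 1949 are coprime, so 260m + 1949n ranges over all of ℤ.
Run the Euclidean algorithm on 1949 and 260: 1949 = 7·260 + 129, 260 = 2·129 + 2, 129 = 64·2 + 1, 2 = 2·1 + 0.
Back-substituting, 1 = 129 − 64·2 = 129 − 64·(260 − 2·129) = −64·260 + 129·129 = −64·260 + 129·(1949 − 7·260) = 129·1949 − 967·260; that is, 260·(-967) + 1949·129 = 1.
Multiplying through by 193: m = (-967)·193 = -186631, n = 129·193 = 24897 is a solution.
Adding 96·1949 to m and subtracting 96·260 from n gives the tidier solution (473, -63).
Indeed 260·473 + 1949·(-63) = 122980 − 122787 = 193.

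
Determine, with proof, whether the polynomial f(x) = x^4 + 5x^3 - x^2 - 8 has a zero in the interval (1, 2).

f(1) = -3 and f(2) = 44, which have opposite signs.
As a polynomial, f is continuous on every closed interval.
By the Intermediate Value Theorem, f takes the value 0 somewhere in the open interval.

Yes, f has a root in the interval.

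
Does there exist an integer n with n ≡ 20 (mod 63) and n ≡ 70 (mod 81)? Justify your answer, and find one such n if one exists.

Both moduli are multiples of 9 = gcd(63, 81), so any solution would satisfy n ≡ 20 and n ≡ 70 modulo 9 simultaneously.
However 20 ≡ 2 and 70 ≡ 7 (mod 9), and 2 ≠ 7.
Hence the system has no solution.

There is no such integer.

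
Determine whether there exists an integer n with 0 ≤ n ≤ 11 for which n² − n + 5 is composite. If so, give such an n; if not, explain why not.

n = 5

At n = 5: 5² − 5 + 5 = 25 = 5·5, which is composite.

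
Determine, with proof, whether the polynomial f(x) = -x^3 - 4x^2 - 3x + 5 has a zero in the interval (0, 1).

Yes, f has a root in the interval.

f(0) = 5 and f(1) = -3, which have opposite signs.
As a polynomial, f is continuous on every closed interval.
By the Intermediate Value Theorem, f takes the value 0 somewhere in the open interval.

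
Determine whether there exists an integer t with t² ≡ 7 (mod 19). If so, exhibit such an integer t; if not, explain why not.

Take t = 11. Then 11² = 121 = 6·19 + 7, so 11² ≡ 7 (mod 19).

t = 11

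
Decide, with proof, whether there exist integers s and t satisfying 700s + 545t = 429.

Both 700 and 545 are divisible by gcd(700, 545) = 5, hence so is any combination 700s + 545t.
But 429 is not a multiple of 5 (it leaves remainder 4).
So the equation is unsolvable over ℤ.

No such integers exist.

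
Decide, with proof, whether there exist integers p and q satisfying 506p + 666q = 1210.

p = 263, q = -198

Every value of 506p + 666q is a multiple of gcd(506, 666) = 2; since 2 ∣ 1210, solutions exist.
Dividing through by 2 reduces the equation to 253p + 333q = 605.
Euclidean algorithm: 333 = 1·253 + 80, 253 = 3·80 + 13, 80 = 6·13 + 2, 13 = 6·2 + 1, 2 = 2·1 + 0.
Unwinding: 1 = 13 − 6·2 = 13 − 6·(80 − 6·13) = −6·80 + 37·13 = −6·80 + 37·(253 − 3·80) = 37·253 − 117·80 = 37·253 − 117·(333 − 1·253) = −117·333 + 154·253, i.e. 253·154 + 333·(-117) = 1.
Times 605: 253·93170 + 333·(-70785) = 605, so (93170, -70785) solves it.
Subtracting 279·333 from p and adding 279·253 to q gives the tidier solution (263, -198).
Indeed 506·263 + 666·(-198) = 133078 − 131868 = 1210.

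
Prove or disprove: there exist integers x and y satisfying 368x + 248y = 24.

Every value of 368x + 248y is a multiple of gcd(368, 248) = 8; since 8 ∣ 24, solutions exist.
Dividing through by 8 reduces the equation to 46x + 31y = 3.
Run the Euclidean algorithm on 46 and 31: 46 = 1·31 + 15, 31 = 2·15 + 1, 15 = 15·1 + 0.
Working back up the chain: 1 = 31 − 2·15 = 31 − 2·(46 − 1·31) = −2·46 + 3·31. So 46·(-2) + 31·3 = 1.
Multiplying through by 3: x = (-2)·3 = -6, y = 3·3 = 9 is a solution.
Shifting by a multiple of (31, −46) keeps it a solution: x = -6 + 1·31 = 25, y = 9 − 1·46 = -37.
Check: 368·25 + 248·(-37) = 9200 − 9176 = 24. ✓

x = 25, y = -37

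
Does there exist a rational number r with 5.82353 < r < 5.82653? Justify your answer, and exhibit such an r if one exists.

Scale by 23: the interval becomes (133.94119, 134.01019), which contains the integer 134.
Hence 134/23 is a rational number with 5.82353 < 134/23 < 5.82653.

r = 134/23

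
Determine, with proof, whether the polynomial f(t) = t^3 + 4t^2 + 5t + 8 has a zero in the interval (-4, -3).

Yes, f has a root in the interval.

f(-4) = -12 and f(-3) = 2, which have opposite signs.
As a polynomial, f is continuous on every closed interval.
By the Intermediate Value Theorem, f takes the value 0 somewhere in the open interval.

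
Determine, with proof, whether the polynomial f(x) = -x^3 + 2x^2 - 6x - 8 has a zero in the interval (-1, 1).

f(-1) = 1 and f(1) = -13, which have opposite signs.
Since f is a polynomial it is continuous on [-1, 1].
By the Intermediate Value Theorem, f takes the value 0 somewhere in the open interval.

Yes, f has a root in the interval.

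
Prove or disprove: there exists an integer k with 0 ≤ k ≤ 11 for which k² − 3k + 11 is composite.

k = 8

At k = 8: 8² − 3·8 + 11 = 51 = 3·17, which is composite.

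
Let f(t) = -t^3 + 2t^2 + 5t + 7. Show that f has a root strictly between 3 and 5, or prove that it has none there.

Yes, f has a root in the interval.

f(3) = 13 and f(5) = -43, which have opposite signs.
As a polynomial, f is continuous on every closed interval.
By the Intermediate Value Theorem, f takes the value 0 somewhere in the open interval.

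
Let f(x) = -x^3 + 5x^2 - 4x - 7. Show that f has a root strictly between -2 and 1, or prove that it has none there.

Such a root exists.

f(-2) = 29 and f(1) = -7, which have opposite signs.
Since f is a polynomial it is continuous on [-2, 1].
By the Intermediate Value Theorem, f takes the value 0 somewhere in the open interval.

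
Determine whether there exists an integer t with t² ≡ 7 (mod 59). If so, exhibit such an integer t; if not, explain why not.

t = 40

Take t = 40. Then 40² = 1600 = 27·59 + 7, so 40² ≡ 7 (mod 59).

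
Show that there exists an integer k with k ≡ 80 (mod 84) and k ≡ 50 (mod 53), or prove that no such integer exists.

k = 1004

Since 84 and 53 share no common factor, CRT says the pair of congruences has a solution (unique mod 4452).
Write k = 80 + 84t and require 80 + 84t ≡ 50 (mod 53), i.e. 84t ≡ 23 (mod 53).
84 ≡ 31 (mod 53), so this reads 31t ≡ 23 (mod 53). Invert 31 mod 53 by the Euclidean algorithm: 53 = 1·31 + 22, 31 = 1·22 + 9, 22 = 2·9 + 4, 9 = 2·4 + 1, 4 = 4·1 + 0; back-substituting, 1 = 9 − 2·4 = 9 − 2·(22 − 2·9) = −2·22 + 5·9 = −2·22 + 5·(31 − 1·22) = 5·31 − 7·22 = 5·31 − 7·(53 − 1·31) = −7·53 + 12·31. Hence 31·12 ≡ 1, so 31⁻¹ ≡ 12 (mod 53).
Multiplying by 12: t ≡ 12·23 = 276 ≡ 11 (mod 53).
Taking t = 11 gives k = 80 + 84·11 = 1004.
Check: 1004 mod 84 = 80, 1004 mod 53 = 50. ✓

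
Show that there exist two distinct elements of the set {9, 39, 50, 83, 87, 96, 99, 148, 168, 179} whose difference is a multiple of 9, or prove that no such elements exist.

Yes: 9 and 99.

Both 9 and 99 leave remainder 0 on division by 9; their difference 90 = 10·9 is a multiple of 9.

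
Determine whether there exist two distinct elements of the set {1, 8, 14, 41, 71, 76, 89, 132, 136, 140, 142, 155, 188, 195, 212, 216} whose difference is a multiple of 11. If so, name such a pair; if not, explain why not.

1 mod 11 = 1 and 89 mod 11 = 1, so 89 − 1 = 88 = 8·11.

The pair (1, 89) works.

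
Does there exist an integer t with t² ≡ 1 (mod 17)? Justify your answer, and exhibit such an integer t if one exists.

t = 16 works: 16² = 256, and 256 − 1 = 255 = 15·17.

t = 16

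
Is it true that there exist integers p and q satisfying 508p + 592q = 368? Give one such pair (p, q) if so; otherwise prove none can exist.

Since gcd(508, 592) = 4 and 368 = 4·92, Bézout's identity guarantees a solution.
Dividing through by 4 reduces the equation to 127p + 148q = 92.
Dividing repeatedly: 148 = 1·127 + 21, 127 = 6·21 + 1, 21 = 21·1 + 0.
Back-substituting, 1 = 127 − 6·21 = 127 − 6·(148 − 1·127) = −6·148 + 7·127; that is, 127·7 + 148·(-6) = 1.
Scaling by 92 gives the particular solution (p, q) = (644, -552).
Shifting by a multiple of (148, −127) keeps it a solution: p = 644 − 4·148 = 52, q = -552 + 4·127 = -44.
Indeed 508·52 + 592·(-44) = 26416 − 26048 = 368.

p = 52, q = -44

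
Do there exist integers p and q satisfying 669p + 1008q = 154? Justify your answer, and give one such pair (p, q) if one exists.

There are no such integers.

gcd(669, 1008) = 3, so every integer of the form 669p + 1008q is a multiple of 3.
But 154 is not a multiple of 3 (it leaves remainder 1).
Therefore 669p + 1008q = 154 has no solution in integers.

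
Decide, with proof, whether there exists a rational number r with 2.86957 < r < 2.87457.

Scale by 31: the interval becomes (88.95667, 89.11167), which contains the integer 89.
Hence 89/31 is a rational number with 2.86957 < 89/31 < 2.87457.

r = 89/31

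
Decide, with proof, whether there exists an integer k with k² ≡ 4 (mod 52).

k = 24

k = 24 works: 24² = 576, and 576 − 4 = 572 = 11·52.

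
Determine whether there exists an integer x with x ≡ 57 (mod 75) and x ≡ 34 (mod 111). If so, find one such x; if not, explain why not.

gcd(75, 111) = 3. If x ≡ 57 (mod 75) and x ≡ 34 (mod 111), then x ≡ 57 (mod 3) and x ≡ 34 (mod 3).
But 57 mod 3 = 0 while 34 mod 3 = 1, a contradiction.
Therefore no such x exists.

No such integer exists.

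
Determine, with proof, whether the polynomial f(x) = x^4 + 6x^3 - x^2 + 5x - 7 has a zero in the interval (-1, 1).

f(-1) = -18 and f(1) = 4, which have opposite signs.
As a polynomial, f is continuous on every closed interval.
By the Intermediate Value Theorem, f takes the value 0 somewhere in the open interval.

Yes, f has a root in the interval.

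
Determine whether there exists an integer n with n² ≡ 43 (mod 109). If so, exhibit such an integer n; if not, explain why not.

Take n = 32. Then 32² = 1024 = 9·109 + 43, so 32² ≡ 43 (mod 109).

n = 32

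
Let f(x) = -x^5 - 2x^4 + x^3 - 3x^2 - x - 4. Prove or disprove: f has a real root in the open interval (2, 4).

f has no root in that interval.

The endpoint values f(2) = -74 and f(4) = -1528 are both negative. Claim: f(x) < 0 for every x in (2, 4).
Shift to the endpoint 2: with x = 2 + u (0 < u < 2), one computes f(2 + u) = -u^5 - 12u^4 - 55u^3 - 125u^2 - 145u - 74.
All 6 nonzero coefficients of this polynomial in u are negative; hence for u > 0 the value is a sum of negative terms (the constant -74 among them).
Therefore f(x) < 0 throughout (2, 4), and f has no zero there.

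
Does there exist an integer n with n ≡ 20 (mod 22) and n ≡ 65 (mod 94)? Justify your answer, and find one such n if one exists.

No such integer exists.

Both moduli are multiples of 2 = gcd(22, 94), so any solution would satisfy n ≡ 20 and n ≡ 65 modulo 2 simultaneously.
These are incompatible: 20 − 65 = -45 is not divisible by 2.
Therefore no such n exists.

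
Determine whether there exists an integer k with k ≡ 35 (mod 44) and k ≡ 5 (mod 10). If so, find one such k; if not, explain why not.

gcd(44, 10) = 2. A simultaneous solution exists iff 35 ≡ 5 (mod 2); here 35 mod 2 = 1 = 5 mod 2, so it does.
The smallest candidate k = 35 works directly: 35 ≡ 5 (mod 10).
Indeed 35 ≡ 35 (mod 44) and 35 ≡ 5 (mod 10).

k = 35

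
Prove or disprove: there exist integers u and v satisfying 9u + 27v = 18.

Since gcd(9, 27) = 9 and 18 = 9·2, Bézout's identity guarantees a solution.
Dividing through by 9 reduces the equation to 1u + 3v = 2.
The coefficient of u is 1, so setting v = 0 and u = 2 already solves it.
Indeed 9·2 + 27·0 = 18 + 0 = 18.

u = 2, v = 0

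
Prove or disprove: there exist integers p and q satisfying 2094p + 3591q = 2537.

No such integers exist.

gcd(2094, 3591) = 3, so every integer of the form 2094p + 3591q is a multiple of 3.
But 2537 = 3·845 + 2, so 3 ∤ 2537.
Therefore 2094p + 3591q = 2537 has no solution in integers.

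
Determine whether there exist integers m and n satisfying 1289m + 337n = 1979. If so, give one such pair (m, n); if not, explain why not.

m = 35, n = -128

Since gcd(1289, 337) = 1, every integer is an integer combination of 1289 and 337.
Dividing repeatedly: 1289 = 3·337 + 278, 337 = 1·278 + 59, 278 = 4·59 + 42, 59 = 1·42 + 17, 42 = 2·17 + 8, 17 = 2·8 + 1, 8 = 8·1 + 0.
Unwinding: 1 = 17 − 2·8 = 17 − 2·(42 − 2·17) = −2·42 + 5·17 = −2·42 + 5·(59 − 1·42) = 5·59 − 7·42 = 5·59 − 7·(278 − 4·59) = −7·278 + 33·59 = −7·278 + 33·(337 − 1·278) = 33·337 − 40·278 = 33·337 − 40·(1289 − 3·337) = −40·1289 + 153·337, i.e. 1289·(-40) + 337·153 = 1.
Multiplying through by 1979: m = (-40)·1979 = -79160, n = 153·1979 = 302787 is a solution.
Adding 235·337 to m and subtracting 235·1289 from n gives the tidier solution (35, -128).
Check: 1289·35 + 337·(-128) = 45115 − 43136 = 1979. ✓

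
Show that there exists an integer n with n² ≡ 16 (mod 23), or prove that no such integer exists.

n = 19

n = 19 works: 19² = 361, and 361 − 16 = 345 = 15·23.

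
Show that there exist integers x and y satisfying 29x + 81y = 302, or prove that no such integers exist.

x = 16, y = -2

29 and 81 are coprime, so 29x + 81y ranges over all of ℤ.
Euclidean algorithm: 81 = 2·29 + 23, 29 = 1·23 + 6, 23 = 3·6 + 5, 6 = 1·5 + 1, 5 = 5·1 + 0.
Working back up the chain: 1 = 6 − 1·5 = 6 − (23 − 3·6) = −23 + 4·6 = −23 + 4·(29 − 1·23) = 4·29 − 5·23 = 4·29 − 5·(81 − 2·29) = −5·81 + 14·29. So 29·14 + 81·(-5) = 1.
Multiplying through by 302: x = 14·302 = 4228, y = (-5)·302 = -1510 is a solution.
Subtracting 52·81 from x and adding 52·29 to y gives the tidier solution (16, -2).
Check: 29·16 + 81·(-2) = 464 − 162 = 302. ✓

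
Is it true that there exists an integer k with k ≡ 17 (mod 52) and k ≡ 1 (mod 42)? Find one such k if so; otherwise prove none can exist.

Here gcd(52, 42) = 2, and both 17 and 1 leave remainder 1 mod 2, so the system is consistent.
Write k = 17 + 52t. Then 52t ≡ 1 − 17 ≡ 26 (mod 42); dividing through by 2 gives 26t ≡ 13 (mod 21).
26 ≡ 5 (mod 21), so this reads 5t ≡ 13 (mod 21). Invert 5 mod 21 by the Euclidean algorithm: 21 = 4·5 + 1, 5 = 5·1 + 0; back-substituting, 1 = 21 − 4·5. Hence 5·(-4) ≡ 1, so 5⁻¹ ≡ -4 ≡ 17 (mod 21).
Multiplying by 17: t ≡ 17·13 = 221 ≡ 11 (mod 21).
Then k = 17 + 52·11 = 589.
Verify: 589 = 11·52 + 17 and 589 = 14·42 + 1. ✓

k = 589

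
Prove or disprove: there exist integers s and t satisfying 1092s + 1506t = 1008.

gcd(1092, 1506) = 6, and 6 divides 1008, so integer solutions exist.
Dividing through by 6 reduces the equation to 182s + 251t = 168.
Run the Euclidean algorithm on 251 and 182: 251 = 1·182 + 69, 182 = 2·69 + 44, 69 = 1·44 + 25, 44 = 1·25 + 19, 25 = 1·19 + 6, 19 = 3·6 + 1, 6 = 6·1 + 0.
Back-substituting, 1 = 19 − 3·6 = 19 − 3·(25 − 1·19) = −3·25 + 4·19 = −3·25 + 4·(44 − 1·25) = 4·44 − 7·25 = 4·44 − 7·(69 − 1·44) = −7·69 + 11·44 = −7·69 + 11·(182 − 2·69) = 11·182 − 29·69 = 11·182 − 29·(251 − 1·182) = −29·251 + 40·182; that is, 182·40 + 251·(-29) = 1.
Scaling by 168 gives the particular solution (s, t) = (6720, -4872).
Shifting by a multiple of (251, −182) keeps it a solution: s = 6720 − 26·251 = 194, t = -4872 + 26·182 = -140.
Check: 1092·194 + 1506·(-140) = 211848 − 210840 = 1008. ✓

s = 194, t = -140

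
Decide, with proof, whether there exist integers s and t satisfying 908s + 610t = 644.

Every value of 908s + 610t is a multiple of gcd(908, 610) = 2; since 2 ∣ 644, solutions exist.
Dividing through by 2 reduces the equation to 454s + 305t = 322.
Euclidean algorithm: 454 = 1·305 + 149, 305 = 2·149 + 7, 149 = 21·7 + 2, 7 = 3·2 + 1, 2 = 2·1 + 0.
Back-substituting, 1 = 7 − 3·2 = 7 − 3·(149 − 21·7) = −3·149 + 64·7 = −3·149 + 64·(305 − 2·149) = 64·305 − 131·149 = 64·305 − 131·(454 − 1·305) = −131·454 + 195·305; that is, 454·(-131) + 305·195 = 1.
Times 322: 454·(-42182) + 305·62790 = 322, so (-42182, 62790) solves it.
Adding 139·305 to s and subtracting 139·454 from t gives the tidier solution (213, -316).
Indeed 908·213 + 610·(-316) = 193404 − 192760 = 644.

s = 213, t = -316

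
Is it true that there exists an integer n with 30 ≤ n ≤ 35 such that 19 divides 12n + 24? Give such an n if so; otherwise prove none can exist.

No such integer n in that range exists.

For n = 30, 31, …, 35 the values of 12n + 24 modulo 19 are 4, 16, 9, 2, 14, 7 respectively.
None is 0, so 19 never divides 12n + 24 on this range.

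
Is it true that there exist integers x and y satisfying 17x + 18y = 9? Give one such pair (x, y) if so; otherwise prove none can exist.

x = 9, y = -8

17 and 18 are coprime, so 17x + 18y ranges over all of ℤ.
Run the Euclidean algorithm on 18 and 17: 18 = 1·17 + 1, 17 = 17·1 + 0.
Working back up the chain: 1 = 18 − 1·17. So 17·(-1) + 18·1 = 1.
Scaling by 9 gives the particular solution (x, y) = (-9, 9).
Shifting by a multiple of (18, −17) keeps it a solution: x = -9 + 1·18 = 9, y = 9 − 1·17 = -8.
Indeed 17·9 + 18·(-8) = 153 − 144 = 9.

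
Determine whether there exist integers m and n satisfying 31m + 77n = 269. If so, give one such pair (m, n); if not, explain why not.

m = 36, n = -11

31 and 77 are coprime, so 31m + 77n ranges over all of ℤ.
Run the Euclidean algorithm on 77 and 31: 77 = 2·31 + 15, 31 = 2·15 + 1, 15 = 15·1 + 0.
Back-substituting, 1 = 31 − 2·15 = 31 − 2·(77 − 2·31) = −2·77 + 5·31; that is, 31·5 + 77·(-2) = 1.
Multiplying through by 269: m = 5·269 = 1345, n = (-2)·269 = -538 is a solution.
Subtracting 17·77 from m and adding 17·31 to n gives the tidier solution (36, -11).
Indeed 31·36 + 77·(-11) = 1116 − 847 = 269.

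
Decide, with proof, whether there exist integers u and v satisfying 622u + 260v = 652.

u = 116, v = -275

Every value of 622u + 260v is a multiple of gcd(622, 260) = 2; since 2 ∣ 652, solutions exist.
Dividing through by 2 reduces the equation to 311u + 130v = 326.
Euclidean algorithm: 311 = 2·130 + 51, 130 = 2·51 + 28, 51 = 1·28 + 23, 28 = 1·23 + 5, 23 = 4·5 + 3, 5 = 1·3 + 2, 3 = 1·2 + 1, 2 = 2·1 + 0.
Working back up the chain: 1 = 3 − 1·2 = 3 − (5 − 1·3) = −5 + 2·3 = −5 + 2·(23 − 4·5) = 2·23 − 9·5 = 2·23 − 9·(28 − 1·23) = −9·28 + 11·23 = −9·28 + 11·(51 − 1·28) = 11·51 − 20·28 = 11·51 − 20·(130 − 2·51) = −20·130 + 51·51 = −20·130 + 51·(311 − 2·130) = 51·311 − 122·130. So 311·51 + 130·(-122) = 1.
Multiplying through by 326: u = 51·326 = 16626, v = (-122)·326 = -39772 is a solution.
Shifting by a multiple of (130, −311) keeps it a solution: u = 16626 − 127·130 = 116, v = -39772 + 127·311 = -275.
Indeed 622·116 + 260·(-275) = 72152 − 71500 = 652.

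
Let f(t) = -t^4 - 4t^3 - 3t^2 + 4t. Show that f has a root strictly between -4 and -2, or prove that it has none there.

The endpoint values f(-4) = -64 and f(-2) = -4 are both negative. Claim: f(t) < 0 for every t in (-4, -2).
Substitute t = -2 − u, where 0 < u < 2 on the interval. Expanding, f(-2 − u) = -u^4 - 4u^3 - 3u^2 - 4.
All 4 nonzero coefficients of this polynomial in u are negative; hence for u > 0 the value is a sum of negative terms (the constant -4 among them).
So f is strictly negative on (-4, -2); no root exists in the interval.

No such root exists.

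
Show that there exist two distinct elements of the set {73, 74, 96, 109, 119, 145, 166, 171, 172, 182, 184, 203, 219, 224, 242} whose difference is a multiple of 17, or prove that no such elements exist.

Residues mod 17: 73↦5, 74↦6, 96↦11, 109↦7, 119↦0, 145↦9, 166↦13, 171↦1, 172↦2, 182↦12, 184↦14, 203↦16, 219↦15, 224↦3, 242↦4.
No residue repeats among the 15 elements, so no pair has difference ≡ 0 (mod 17).

No, no such pair exists.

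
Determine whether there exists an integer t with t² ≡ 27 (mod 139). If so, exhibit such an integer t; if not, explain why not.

Apply Euler's criterion with the prime 139: 27 is a quadratic residue iff 27^69 ≡ 1 (mod 139), and a non-residue iff it is ≡ −1.
Squaring successively (mod 139): 27^2 = 729 ≡ 34; 27^4 ≡ 34² = 1156 ≡ 44; 27^8 ≡ 44² = 1936 ≡ 129; 27^16 ≡ 129² = 16641 ≡ 100; 27^32 ≡ 100² = 10000 ≡ 131; 27^64 ≡ 131² = 17161 ≡ 64.
Since 69 = 64 + 4 + 1, 27^69 ≡ 64 · 44 · 27; multiplying out mod 139: 64·44 = 2816 ≡ 36, then 36·27 = 972 ≡ 138. Thus 27^69 ≡ 138 ≡ −1 (mod 139).
The value −1 means 27 is a non-residue modulo 139, so t² ≡ 27 (mod 139) is impossible.

No, no such integer exists.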